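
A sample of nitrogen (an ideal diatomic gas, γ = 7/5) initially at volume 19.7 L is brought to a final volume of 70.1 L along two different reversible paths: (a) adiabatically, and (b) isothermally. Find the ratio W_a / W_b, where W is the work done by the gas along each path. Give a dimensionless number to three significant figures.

W_a / W_b ≈ 0.784

Path (a) adiabatic: W = P₁V₁(1 − (V₁/V₂)^(γ−1))/(γ−1) → W_a/(P₁V₁) = 0.9953.
Path (b) isothermal: W = P₁V₁ ln(V₂/V₁) → W_b/(P₁V₁) = 1.269.
W_a / W_b = 0.9953 / 1.269 = 0.7842.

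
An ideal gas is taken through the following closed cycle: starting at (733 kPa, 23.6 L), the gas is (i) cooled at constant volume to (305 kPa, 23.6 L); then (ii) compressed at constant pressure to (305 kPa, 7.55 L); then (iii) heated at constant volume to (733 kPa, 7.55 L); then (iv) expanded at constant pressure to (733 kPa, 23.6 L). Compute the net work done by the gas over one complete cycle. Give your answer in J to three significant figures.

Constant-volume legs do no work.
W(ii) = (305)(7.55 − 23.6) = -4895 J; W(iv) = (733)(23.6 − 7.55) = 11765 J.
W_net = -4895 + 11765 = 6869 J (the clockwise enclosed area).

W_net ≈ 6870 J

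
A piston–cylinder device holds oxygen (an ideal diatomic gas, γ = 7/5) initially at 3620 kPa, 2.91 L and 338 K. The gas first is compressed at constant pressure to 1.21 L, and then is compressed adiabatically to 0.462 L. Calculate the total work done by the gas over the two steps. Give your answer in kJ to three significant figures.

W_total ≈ -11.3 kJ

Step 1 (isobaric): W = PΔV = (3620 kPa)(1.21 − 2.91 L) = -6154 J.
After step 1: P = 3620 kPa, V = 1.21 L, T = 140.5 K.
Step 2 (adiabatic): W = (P₁V₁ − P₂V₂)/(γ−1) = (4380 − 6438)/0.4 = -5145 J.
W_total = -6154 − 5145 = -11299 J.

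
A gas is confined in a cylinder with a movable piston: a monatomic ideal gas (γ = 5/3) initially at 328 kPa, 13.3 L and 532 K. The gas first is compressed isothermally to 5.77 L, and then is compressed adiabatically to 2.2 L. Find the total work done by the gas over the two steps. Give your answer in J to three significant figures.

W_total ≈ -9540 J

Step 1 (isothermal): W = P₁V₁ ln(V₂/V₁) = (4362) ln(5.77/13.3) = -3643 J.
After step 1: P = 756 kPa, V = 5.77 L, T = 532 K.
Step 2 (adiabatic): W = (P₁V₁ − P₂V₂)/(γ−1) = (4362 − 8296)/0.667 = -5901 J.
W_total = -3643 − 5901 = -9544 J.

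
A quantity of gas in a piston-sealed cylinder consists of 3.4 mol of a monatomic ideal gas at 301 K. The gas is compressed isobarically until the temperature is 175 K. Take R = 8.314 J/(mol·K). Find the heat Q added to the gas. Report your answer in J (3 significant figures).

Q ≈ -8900 J

Isobaric: W = nRΔT = (3.4)(8.314)(-126) = -3562 J.
ΔU = nCᵥΔT with Cᵥ = 3R/2: ΔU = (3.4)(12.47)(-126) = -5343 J.
Q = ΔU + W = -5343 − 3562 = -8904 J.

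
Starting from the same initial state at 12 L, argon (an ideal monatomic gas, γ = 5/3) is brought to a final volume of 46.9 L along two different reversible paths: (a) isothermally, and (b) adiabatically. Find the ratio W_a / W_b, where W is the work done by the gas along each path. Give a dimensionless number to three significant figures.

W_a / W_b ≈ 1.52

Path (a) isothermal: W = P₁V₁ ln(V₂/V₁) → W_a/(P₁V₁) = 1.363.
Path (b) adiabatic: W = P₁V₁(1 − (V₁/V₂)^(γ−1))/(γ−1) → W_b/(P₁V₁) = 0.8955.
W_a / W_b = 1.363 / 0.8955 = 1.522.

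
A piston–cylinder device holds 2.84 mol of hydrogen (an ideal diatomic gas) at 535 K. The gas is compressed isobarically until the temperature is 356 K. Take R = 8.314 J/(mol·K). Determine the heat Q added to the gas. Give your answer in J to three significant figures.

Isobaric: W = nRΔT = (2.84)(8.314)(-179) = -4227 J.
ΔU = nCᵥΔT with Cᵥ = 5R/2: ΔU = (2.84)(20.79)(-179) = -10566 J.
Q = ΔU + W = -10566 − 4227 = -14793 J.

Q ≈ -14800 J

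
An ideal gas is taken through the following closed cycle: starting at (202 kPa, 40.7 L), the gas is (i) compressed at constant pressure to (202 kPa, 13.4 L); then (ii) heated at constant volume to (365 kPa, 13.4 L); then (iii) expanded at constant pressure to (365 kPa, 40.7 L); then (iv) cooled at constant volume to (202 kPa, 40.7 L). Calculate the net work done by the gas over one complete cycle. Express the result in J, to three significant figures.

W_net ≈ 4450 J

Constant-volume legs do no work.
W(i) = (202)(13.4 − 40.7) = -5515 J; W(iii) = (365)(40.7 − 13.4) = 9965 J.
W_net = -5515 + 9965 = 4450 J (the clockwise enclosed area).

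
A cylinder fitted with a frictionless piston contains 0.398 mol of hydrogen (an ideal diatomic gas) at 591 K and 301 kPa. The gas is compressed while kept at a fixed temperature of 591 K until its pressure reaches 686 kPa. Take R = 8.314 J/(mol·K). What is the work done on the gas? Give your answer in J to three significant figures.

W ≈ 1610 J

Isothermal process: W = nRT ln(V₂/V₁) = nRT ln(P₁/P₂).
W = (0.398)(8.314)(591) × ln(301/686)
  = 1956 × ln(0.4388) = 1956 × -0.8238
W_by_gas = -1611 J; work on gas = −W_by = 1611 J.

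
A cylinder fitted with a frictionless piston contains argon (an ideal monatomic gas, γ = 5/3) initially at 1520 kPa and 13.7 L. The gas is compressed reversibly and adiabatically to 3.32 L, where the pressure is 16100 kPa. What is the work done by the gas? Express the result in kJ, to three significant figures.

Adiabatic: W = (P₁V₁ − P₂V₂)/(γ − 1) with γ = 5/3.
P₁V₁ = 20824 J, P₂V₂ = 53452 J.
W = (20824 − 53452) / 0.6667 = -48942 J.

W ≈ -48.9 kJ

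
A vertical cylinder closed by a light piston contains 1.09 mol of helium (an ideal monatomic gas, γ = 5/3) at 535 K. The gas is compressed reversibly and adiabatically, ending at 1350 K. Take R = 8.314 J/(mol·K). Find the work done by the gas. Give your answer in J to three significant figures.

W ≈ -11100 J

Adiabatic ⇒ Q = 0, so W_by = −ΔU = nCᵥ(T₁ − T₂).
Cᵥ = 3R/2 = 12.47 J/(mol·K).
W = (1.09)(12.47)(535 − 1350) = -11079 J.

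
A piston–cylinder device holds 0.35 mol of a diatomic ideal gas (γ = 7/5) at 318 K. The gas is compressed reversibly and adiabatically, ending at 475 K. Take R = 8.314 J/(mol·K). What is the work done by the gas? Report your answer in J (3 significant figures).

W ≈ -1140 J

Adiabatic ⇒ Q = 0, so W_by = −ΔU = nCᵥ(T₁ − T₂).
Cᵥ = 5R/2 = 20.79 J/(mol·K).
W = (0.35)(20.79)(318 − 475) = -1142 J.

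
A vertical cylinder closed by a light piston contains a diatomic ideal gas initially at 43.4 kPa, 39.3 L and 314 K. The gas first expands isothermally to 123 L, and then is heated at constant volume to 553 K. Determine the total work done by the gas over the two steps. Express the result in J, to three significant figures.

Step 1 (isothermal): W = P₁V₁ ln(V₂/V₁) = (1706) ln(123/39.3) = 1946 J.
Step 2 (isochoric): W = 0 (constant volume).
W_total = 1946 + 0 = 1946 J.

W_total ≈ 1950 J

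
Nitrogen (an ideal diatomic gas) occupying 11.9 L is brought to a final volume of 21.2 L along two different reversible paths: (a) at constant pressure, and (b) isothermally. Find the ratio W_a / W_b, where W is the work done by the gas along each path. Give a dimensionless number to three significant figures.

Path (a) isobaric: W = P₁(V₂ − V₁) → W_a/(P₁V₁) = 0.7815.
Path (b) isothermal: W = P₁V₁ ln(V₂/V₁) → W_b/(P₁V₁) = 0.5775.
W_a / W_b = 0.7815 / 0.5775 = 1.353.

W_a / W_b ≈ 1.35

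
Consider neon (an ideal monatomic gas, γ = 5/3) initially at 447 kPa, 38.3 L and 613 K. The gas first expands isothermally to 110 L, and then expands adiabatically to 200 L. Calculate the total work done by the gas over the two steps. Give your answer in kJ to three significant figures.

W_total ≈ 26.5 kJ

Step 1 (isothermal): W = P₁V₁ ln(V₂/V₁) = (17120) ln(110/38.3) = 18062 J.
After step 1: P = 155.6 kPa, V = 110 L, T = 613 K.
Step 2 (adiabatic): W = (P₁V₁ − P₂V₂)/(γ−1) = (17120 − 11493)/0.667 = 8441 J.
W_total = 18062 + 8441 = 26504 J.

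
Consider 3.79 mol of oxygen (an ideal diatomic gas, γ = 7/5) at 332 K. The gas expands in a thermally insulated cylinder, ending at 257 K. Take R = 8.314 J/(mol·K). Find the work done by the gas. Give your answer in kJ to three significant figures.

Adiabatic ⇒ Q = 0, so W_by = −ΔU = nCᵥ(T₁ − T₂).
Cᵥ = 5R/2 = 20.79 J/(mol·K).
W = (3.79)(20.79)(332 − 257) = 5908 J.

W ≈ 5.91 kJ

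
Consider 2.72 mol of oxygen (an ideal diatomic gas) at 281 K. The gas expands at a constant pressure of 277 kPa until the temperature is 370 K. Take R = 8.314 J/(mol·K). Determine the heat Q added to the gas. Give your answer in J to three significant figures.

Isobaric: W = nRΔT = (2.72)(8.314)(89) = 2013 J.
ΔU = nCᵥΔT with Cᵥ = 5R/2: ΔU = (2.72)(20.79)(89) = 5032 J.
Q = ΔU + W = 5032 + 2013 = 7044 J.

Q ≈ 7040 J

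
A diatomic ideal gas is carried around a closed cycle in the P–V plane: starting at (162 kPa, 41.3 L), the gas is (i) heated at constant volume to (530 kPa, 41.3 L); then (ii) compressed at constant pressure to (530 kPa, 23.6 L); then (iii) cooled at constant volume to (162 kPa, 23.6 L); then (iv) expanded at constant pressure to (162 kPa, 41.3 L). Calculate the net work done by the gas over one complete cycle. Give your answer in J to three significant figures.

W_net ≈ -6510 J

Constant-volume legs do no work.
W(ii) = (530)(23.6 − 41.3) = -9381 J; W(iv) = (162)(41.3 − 23.6) = 2867 J.
W_net = -9381 + 2867 = -6514 J (the counter-clockwise enclosed area).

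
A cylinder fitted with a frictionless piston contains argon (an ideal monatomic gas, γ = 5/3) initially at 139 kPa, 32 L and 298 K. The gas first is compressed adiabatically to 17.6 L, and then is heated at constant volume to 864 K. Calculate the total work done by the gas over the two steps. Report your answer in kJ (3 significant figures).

Step 1 (adiabatic): W = (P₁V₁ − P₂V₂)/(γ−1) = (4448 − 6626)/0.667 = -3267 J.
Step 2 (isochoric): W = 0 (constant volume).
W_total = -3267 + 0 = -3267 J.

W_total ≈ -3.27 kJ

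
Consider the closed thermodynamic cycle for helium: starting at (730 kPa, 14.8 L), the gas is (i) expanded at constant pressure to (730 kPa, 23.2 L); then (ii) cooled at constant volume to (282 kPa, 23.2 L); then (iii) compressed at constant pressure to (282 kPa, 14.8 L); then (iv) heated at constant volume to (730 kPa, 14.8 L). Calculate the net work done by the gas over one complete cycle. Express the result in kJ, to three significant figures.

W_net ≈ 3.76 kJ

Constant-volume legs do no work.
W(i) = (730)(23.2 − 14.8) = 6132 J; W(iii) = (282)(14.8 − 23.2) = -2369 J.
W_net = 6132 − 2369 = 3763 J (the clockwise enclosed area).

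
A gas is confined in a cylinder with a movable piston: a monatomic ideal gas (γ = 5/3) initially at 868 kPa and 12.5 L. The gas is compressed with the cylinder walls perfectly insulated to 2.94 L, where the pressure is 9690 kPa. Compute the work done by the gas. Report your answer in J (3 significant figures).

W ≈ -26500 J

Adiabatic: W = (P₁V₁ − P₂V₂)/(γ − 1) with γ = 5/3.
P₁V₁ = 10850 J, P₂V₂ = 28489 J.
W = (10850 − 28489) / 0.6667 = -26458 J.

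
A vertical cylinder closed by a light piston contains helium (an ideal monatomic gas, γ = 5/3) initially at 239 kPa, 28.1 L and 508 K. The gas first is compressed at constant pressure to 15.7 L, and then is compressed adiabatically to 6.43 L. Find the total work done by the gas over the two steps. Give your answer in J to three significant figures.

Step 1 (isobaric): W = PΔV = (239 kPa)(15.7 − 28.1 L) = -2964 J.
After step 1: P = 239 kPa, V = 15.7 L, T = 283.8 K.
Step 2 (adiabatic): W = (P₁V₁ − P₂V₂)/(γ−1) = (3752 − 6804)/0.667 = -4577 J.
W_total = -2964 − 4577 = -7541 J.

W_total ≈ -7540 J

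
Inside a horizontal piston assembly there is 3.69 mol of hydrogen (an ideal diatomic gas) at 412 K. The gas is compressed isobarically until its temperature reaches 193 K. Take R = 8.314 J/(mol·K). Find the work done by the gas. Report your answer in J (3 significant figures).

Isobaric: W = P ΔV = nR ΔT.
W = (3.69)(8.314)(193 − 412) = -6719 J.

W ≈ -6720 J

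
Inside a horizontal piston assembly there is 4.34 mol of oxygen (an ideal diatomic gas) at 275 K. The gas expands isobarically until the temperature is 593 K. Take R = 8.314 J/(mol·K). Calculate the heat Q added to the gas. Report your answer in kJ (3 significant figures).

Q ≈ 40.2 kJ

Isobaric: W = nRΔT = (4.34)(8.314)(318) = 11474 J.
ΔU = nCᵥΔT with Cᵥ = 5R/2: ΔU = (4.34)(20.79)(318) = 28686 J.
Q = ΔU + W = 28686 + 11474 = 40160 J.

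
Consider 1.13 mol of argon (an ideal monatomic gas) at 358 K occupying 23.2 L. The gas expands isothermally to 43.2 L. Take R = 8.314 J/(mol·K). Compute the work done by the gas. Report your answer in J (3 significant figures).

Isothermal: W = nRT ln(V₂/V₁).
W = (1.13)(8.314)(358) × ln(43.2/23.2)
  = 3363 × 0.6217
W_by_gas = 2091 J.

W ≈ 2090 J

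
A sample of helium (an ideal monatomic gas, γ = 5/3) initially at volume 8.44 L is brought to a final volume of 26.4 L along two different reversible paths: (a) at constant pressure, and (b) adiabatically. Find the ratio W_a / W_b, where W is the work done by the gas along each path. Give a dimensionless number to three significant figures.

Path (a) isobaric: W = P₁(V₂ − V₁) → W_a/(P₁V₁) = 2.128.
Path (b) adiabatic: W = P₁V₁(1 − (V₁/V₂)^(γ−1))/(γ−1) → W_b/(P₁V₁) = 0.7987.
W_a / W_b = 2.128 / 0.7987 = 2.664.

W_a / W_b ≈ 2.66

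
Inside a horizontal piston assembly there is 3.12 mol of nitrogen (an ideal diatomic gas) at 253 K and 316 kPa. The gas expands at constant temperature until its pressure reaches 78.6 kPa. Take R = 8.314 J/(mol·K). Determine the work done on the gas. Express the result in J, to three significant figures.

Isothermal process: W = nRT ln(V₂/V₁) = nRT ln(P₁/P₂).
W = (3.12)(8.314)(253) × ln(316/78.6)
  = 6563 × ln(4.02) = 6563 × 1.391
W_by_gas = 9131 J; work on gas = −W_by = -9131 J.

W ≈ -9130 J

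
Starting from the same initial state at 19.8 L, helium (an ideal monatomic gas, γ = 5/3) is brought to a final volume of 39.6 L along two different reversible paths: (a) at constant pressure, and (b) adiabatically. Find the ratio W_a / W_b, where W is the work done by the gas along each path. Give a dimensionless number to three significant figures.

W_a / W_b ≈ 1.80

Path (a) isobaric: W = P₁(V₂ − V₁) → W_a/(P₁V₁) = 1.
Path (b) adiabatic: W = P₁V₁(1 − (V₁/V₂)^(γ−1))/(γ−1) → W_b/(P₁V₁) = 0.5551.
W_a / W_b = 1 / 0.5551 = 1.802.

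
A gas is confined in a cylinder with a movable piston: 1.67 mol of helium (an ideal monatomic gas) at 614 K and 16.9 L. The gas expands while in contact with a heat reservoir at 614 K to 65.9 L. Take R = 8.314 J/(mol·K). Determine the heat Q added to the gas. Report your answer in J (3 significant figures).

Isothermal ⇒ ΔU = 0, so Q = W = nRT ln(V₂/V₁).
Q = (1.67)(8.314)(614) ln(65.9/16.9) = 8525 × 1.361 = 11601 J.

Q ≈ 11600 J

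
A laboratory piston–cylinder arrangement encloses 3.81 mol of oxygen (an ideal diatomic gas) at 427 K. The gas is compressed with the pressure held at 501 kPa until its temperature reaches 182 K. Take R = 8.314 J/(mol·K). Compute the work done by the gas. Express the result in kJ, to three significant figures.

W ≈ -7.76 kJ

Isobaric: W = P ΔV = nR ΔT.
W = (3.81)(8.314)(182 − 427) = -7761 J.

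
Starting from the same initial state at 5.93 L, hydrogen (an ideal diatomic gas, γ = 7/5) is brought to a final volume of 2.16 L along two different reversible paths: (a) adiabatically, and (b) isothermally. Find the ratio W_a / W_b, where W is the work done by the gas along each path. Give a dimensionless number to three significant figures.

Path (a) adiabatic: W = P₁V₁(1 − (V₁/V₂)^(γ−1))/(γ−1) → W_a/(P₁V₁) = -1.244.
Path (b) isothermal: W = P₁V₁ ln(V₂/V₁) → W_b/(P₁V₁) = -1.01.
W_a / W_b = -1.244 / -1.01 = 1.232.

W_a / W_b ≈ 1.23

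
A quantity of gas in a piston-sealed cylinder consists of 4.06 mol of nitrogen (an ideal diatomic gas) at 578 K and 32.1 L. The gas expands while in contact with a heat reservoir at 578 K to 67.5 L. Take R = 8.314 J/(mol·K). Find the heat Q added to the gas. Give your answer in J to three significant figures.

Isothermal ⇒ ΔU = 0, so Q = W = nRT ln(V₂/V₁).
Q = (4.06)(8.314)(578) ln(67.5/32.1) = 19510 × 0.7433 = 14501 J.

Q ≈ 14500 J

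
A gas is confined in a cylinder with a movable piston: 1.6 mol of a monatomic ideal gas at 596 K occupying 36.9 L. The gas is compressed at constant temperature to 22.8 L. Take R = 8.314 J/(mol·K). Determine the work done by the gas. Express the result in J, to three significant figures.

W ≈ -3820 J

Isothermal: W = nRT ln(V₂/V₁).
W = (1.6)(8.314)(596) × ln(22.8/36.9)
  = 7928 × -0.4815
W_by_gas = -3817 J.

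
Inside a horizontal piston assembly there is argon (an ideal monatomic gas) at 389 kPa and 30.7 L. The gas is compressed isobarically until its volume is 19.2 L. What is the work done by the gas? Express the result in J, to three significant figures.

Isobaric: W = P ΔV.
W = (389 kPa)(19.2 − 30.7 L) = (389)(-11.5) = -4474 J.

W ≈ -4470 J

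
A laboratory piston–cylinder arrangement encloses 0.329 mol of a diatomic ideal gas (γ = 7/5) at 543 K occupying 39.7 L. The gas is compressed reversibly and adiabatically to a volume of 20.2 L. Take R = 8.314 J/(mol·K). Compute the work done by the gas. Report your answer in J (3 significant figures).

Adiabatic: TV^(γ−1) = const with γ = 7/5.
T₂ = T₁ (V₁/V₂)^(γ−1) = 543 × (39.7/20.2)^0.4 = 543 × 1.31 = 711.5 K.
W_by = nCᵥ(T₁ − T₂) = (0.329)(20.79)(543 − 711.5) = -1152 J.

W ≈ -1150 J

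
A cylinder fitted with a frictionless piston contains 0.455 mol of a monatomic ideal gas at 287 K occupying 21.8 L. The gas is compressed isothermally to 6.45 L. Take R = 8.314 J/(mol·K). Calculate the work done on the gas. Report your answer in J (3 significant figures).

W ≈ 1320 J

Isothermal: W = nRT ln(V₂/V₁).
W = (0.455)(8.314)(287) × ln(6.45/21.8)
  = 1086 × -1.218
W_by_gas = -1322 J; work on gas = −W_by = 1322 J.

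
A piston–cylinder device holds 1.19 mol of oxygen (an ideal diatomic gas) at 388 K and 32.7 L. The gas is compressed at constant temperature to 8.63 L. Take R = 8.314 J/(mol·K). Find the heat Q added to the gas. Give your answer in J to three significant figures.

Q ≈ -5110 J

Isothermal ⇒ ΔU = 0, so Q = W = nRT ln(V₂/V₁).
Q = (1.19)(8.314)(388) ln(8.63/32.7) = 3839 × -1.332 = -5114 J.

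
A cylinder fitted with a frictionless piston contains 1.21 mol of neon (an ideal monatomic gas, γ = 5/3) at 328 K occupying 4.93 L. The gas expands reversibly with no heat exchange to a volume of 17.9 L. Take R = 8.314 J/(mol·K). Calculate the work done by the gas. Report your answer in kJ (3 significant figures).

Adiabatic: TV^(γ−1) = const with γ = 5/3.
T₂ = T₁ (V₁/V₂)^(γ−1) = 328 × (4.93/17.9)^0.667 = 328 × 0.4233 = 138.8 K.
W_by = nCᵥ(T₁ − T₂) = (1.21)(12.47)(328 − 138.8) = 2854 J.

W ≈ 2.85 kJ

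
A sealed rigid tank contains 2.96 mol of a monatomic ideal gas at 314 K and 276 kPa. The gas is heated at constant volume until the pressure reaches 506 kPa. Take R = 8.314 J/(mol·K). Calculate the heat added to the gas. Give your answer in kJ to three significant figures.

Q ≈ 9.66 kJ

Constant volume ⇒ W = 0, so Q = ΔU = nCᵥΔT with Cᵥ = 3R/2 = 12.47 J/(mol·K).
At constant V, T₂/T₁ = P₂/P₁ ⇒ ΔT = T₁(P₂/P₁ − 1) = 314·(506/276 − 1) = 261.7 K.
ΔU = (2.96)(12.47)(261.7) = 9659 J.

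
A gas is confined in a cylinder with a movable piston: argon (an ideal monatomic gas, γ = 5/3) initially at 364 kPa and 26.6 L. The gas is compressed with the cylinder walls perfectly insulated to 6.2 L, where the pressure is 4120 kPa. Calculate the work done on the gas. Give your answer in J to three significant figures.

W ≈ 23800 J

Adiabatic: W = (P₁V₁ − P₂V₂)/(γ − 1) with γ = 5/3.
P₁V₁ = 9682 J, P₂V₂ = 25544 J.
W = (9682 − 25544) / 0.6667 = -23792 J.
Work on gas = −W_by = 23792 J.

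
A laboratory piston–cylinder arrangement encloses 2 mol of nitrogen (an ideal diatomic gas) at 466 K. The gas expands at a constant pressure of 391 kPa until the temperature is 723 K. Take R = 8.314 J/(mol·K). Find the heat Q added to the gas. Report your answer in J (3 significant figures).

Isobaric: W = nRΔT = (2)(8.314)(257) = 4273 J.
ΔU = nCᵥΔT with Cᵥ = 5R/2: ΔU = (2)(20.79)(257) = 10683 J.
Q = ΔU + W = 10683 + 4273 = 14957 J.

Q ≈ 15000 J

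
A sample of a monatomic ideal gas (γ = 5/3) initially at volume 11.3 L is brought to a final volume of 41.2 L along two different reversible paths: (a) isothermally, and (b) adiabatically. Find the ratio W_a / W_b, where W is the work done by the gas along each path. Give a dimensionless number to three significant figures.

Path (a) isothermal: W = P₁V₁ ln(V₂/V₁) → W_a/(P₁V₁) = 1.294.
Path (b) adiabatic: W = P₁V₁(1 − (V₁/V₂)^(γ−1))/(γ−1) → W_b/(P₁V₁) = 0.8668.
W_a / W_b = 1.294 / 0.8668 = 1.492.

W_a / W_b ≈ 1.49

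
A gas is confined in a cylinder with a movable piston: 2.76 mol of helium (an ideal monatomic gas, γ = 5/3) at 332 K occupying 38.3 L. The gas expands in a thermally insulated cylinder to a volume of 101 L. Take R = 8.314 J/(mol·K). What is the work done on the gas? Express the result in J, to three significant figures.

Adiabatic: TV^(γ−1) = const with γ = 5/3.
T₂ = T₁ (V₁/V₂)^(γ−1) = 332 × (38.3/101)^0.667 = 332 × 0.5239 = 173.9 K.
W_by = nCᵥ(T₁ − T₂) = (2.76)(12.47)(332 − 173.9) = 5441 J.
Work on gas = −W_by = -5441 J.

W ≈ -5440 J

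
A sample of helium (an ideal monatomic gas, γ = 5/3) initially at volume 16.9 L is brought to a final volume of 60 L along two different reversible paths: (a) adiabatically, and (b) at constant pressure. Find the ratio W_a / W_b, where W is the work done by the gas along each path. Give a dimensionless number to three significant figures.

Path (a) adiabatic: W = P₁V₁(1 − (V₁/V₂)^(γ−1))/(γ−1) → W_a/(P₁V₁) = 0.8555.
Path (b) isobaric: W = P₁(V₂ − V₁) → W_b/(P₁V₁) = 2.55.
W_a / W_b = 0.8555 / 2.55 = 0.3354.

W_a / W_b ≈ 0.335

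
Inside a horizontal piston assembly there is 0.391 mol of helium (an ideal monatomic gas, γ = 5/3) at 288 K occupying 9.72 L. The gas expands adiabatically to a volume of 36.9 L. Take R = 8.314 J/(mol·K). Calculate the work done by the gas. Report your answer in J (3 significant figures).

W ≈ 827 J

Adiabatic: TV^(γ−1) = const with γ = 5/3.
T₂ = T₁ (V₁/V₂)^(γ−1) = 288 × (9.72/36.9)^0.667 = 288 × 0.4109 = 118.3 K.
W_by = nCᵥ(T₁ − T₂) = (0.391)(12.47)(288 − 118.3) = 827.3 J.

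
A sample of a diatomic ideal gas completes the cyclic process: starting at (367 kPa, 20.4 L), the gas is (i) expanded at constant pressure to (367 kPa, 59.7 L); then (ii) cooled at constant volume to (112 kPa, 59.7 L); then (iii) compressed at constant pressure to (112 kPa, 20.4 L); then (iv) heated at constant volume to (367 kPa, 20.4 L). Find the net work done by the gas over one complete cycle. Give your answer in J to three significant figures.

Constant-volume legs do no work.
W(i) = (367)(59.7 − 20.4) = 14423 J; W(iii) = (112)(20.4 − 59.7) = -4402 J.
W_net = 14423 − 4402 = 10022 J (the clockwise enclosed area).

W_net ≈ 10000 J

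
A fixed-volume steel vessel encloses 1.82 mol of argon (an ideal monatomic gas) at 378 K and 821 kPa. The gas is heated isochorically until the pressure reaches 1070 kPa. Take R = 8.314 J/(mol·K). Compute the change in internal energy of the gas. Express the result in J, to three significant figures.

ΔU ≈ 2600 J

Constant volume ⇒ W = 0, so Q = ΔU = nCᵥΔT with Cᵥ = 3R/2 = 12.47 J/(mol·K).
At constant V, T₂/T₁ = P₂/P₁ ⇒ ΔT = T₁(P₂/P₁ − 1) = 378·(1070/821 − 1) = 114.6 K.
ΔU = (1.82)(12.47)(114.6) = 2602 J.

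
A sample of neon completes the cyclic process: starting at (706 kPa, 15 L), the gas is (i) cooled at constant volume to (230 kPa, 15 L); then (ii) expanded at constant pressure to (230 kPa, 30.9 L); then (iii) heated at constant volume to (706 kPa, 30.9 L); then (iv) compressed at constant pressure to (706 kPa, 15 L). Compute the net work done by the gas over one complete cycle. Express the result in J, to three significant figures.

Constant-volume legs do no work.
W(ii) = (230)(30.9 − 15) = 3657 J; W(iv) = (706)(15 − 30.9) = -11225 J.
W_net = 3657 − 11225 = -7568 J (the counter-clockwise enclosed area).

W_net ≈ -7570 J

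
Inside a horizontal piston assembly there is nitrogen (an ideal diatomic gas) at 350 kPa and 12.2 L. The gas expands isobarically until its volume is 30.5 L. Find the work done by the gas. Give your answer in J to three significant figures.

W ≈ 6400 J

Isobaric: W = P ΔV.
W = (350 kPa)(30.5 − 12.2 L) = (350)(18.3) = 6405 J.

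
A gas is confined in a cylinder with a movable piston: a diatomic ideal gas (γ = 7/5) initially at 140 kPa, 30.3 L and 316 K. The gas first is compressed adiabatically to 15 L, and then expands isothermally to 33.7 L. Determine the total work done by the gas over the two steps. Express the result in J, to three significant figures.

W_total ≈ 1100 J

Step 1 (adiabatic): W = (P₁V₁ − P₂V₂)/(γ−1) = (4242 − 5620)/0.4 = -3444 J.
After step 1: P = 374.6 kPa, V = 15 L, T = 418.6 K.
Step 2 (isothermal): W = P₁V₁ ln(V₂/V₁) = (5620) ln(33.7/15) = 4549 J.
W_total = -3444 + 4549 = 1105 J.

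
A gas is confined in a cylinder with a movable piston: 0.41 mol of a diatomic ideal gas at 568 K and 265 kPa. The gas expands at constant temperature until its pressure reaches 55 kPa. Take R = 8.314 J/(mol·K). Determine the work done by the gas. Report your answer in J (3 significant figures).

W ≈ 3040 J

Isothermal process: W = nRT ln(V₂/V₁) = nRT ln(P₁/P₂).
W = (0.41)(8.314)(568) × ln(265/55)
  = 1936 × ln(4.818) = 1936 × 1.572
W_by_gas = 3044 J.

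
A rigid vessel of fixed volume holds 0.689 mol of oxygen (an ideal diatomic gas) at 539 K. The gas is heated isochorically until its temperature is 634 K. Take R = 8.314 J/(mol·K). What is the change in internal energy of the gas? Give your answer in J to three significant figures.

Constant volume ⇒ W = 0, so Q = ΔU = nCᵥΔT with Cᵥ = 5R/2 = 20.79 J/(mol·K).
ΔU = (0.689)(20.79)(634 − 539) = 1360 J.

ΔU ≈ 1360 J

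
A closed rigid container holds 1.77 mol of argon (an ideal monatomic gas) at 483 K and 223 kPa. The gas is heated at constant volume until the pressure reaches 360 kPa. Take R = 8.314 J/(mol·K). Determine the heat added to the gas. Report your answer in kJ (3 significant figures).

Q ≈ 6.55 kJ

Constant volume ⇒ W = 0, so Q = ΔU = nCᵥΔT with Cᵥ = 3R/2 = 12.47 J/(mol·K).
At constant V, T₂/T₁ = P₂/P₁ ⇒ ΔT = T₁(P₂/P₁ − 1) = 483·(360/223 − 1) = 296.7 K.
ΔU = (1.77)(12.47)(296.7) = 6550 J.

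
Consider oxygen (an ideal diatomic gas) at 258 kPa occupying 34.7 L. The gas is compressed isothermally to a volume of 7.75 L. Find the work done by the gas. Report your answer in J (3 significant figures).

W ≈ -13400 J

Isothermal: W = nRT ln(V₂/V₁) = P₁V₁ ln(V₂/V₁).
P₁V₁ = (258 kPa)(34.7 L) = 8953 J.
W = 8953 × ln(7.75/34.7) = 8953 × -1.499
W_by_gas = -13420 J.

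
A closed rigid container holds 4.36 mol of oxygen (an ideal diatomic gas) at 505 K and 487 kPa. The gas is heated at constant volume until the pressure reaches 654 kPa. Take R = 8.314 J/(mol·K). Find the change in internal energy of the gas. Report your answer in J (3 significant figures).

ΔU ≈ 15700 J

Constant volume ⇒ W = 0, so Q = ΔU = nCᵥΔT with Cᵥ = 5R/2 = 20.79 J/(mol·K).
At constant V, T₂/T₁ = P₂/P₁ ⇒ ΔT = T₁(P₂/P₁ − 1) = 505·(654/487 − 1) = 173.2 K.
ΔU = (4.36)(20.79)(173.2) = 15693 J.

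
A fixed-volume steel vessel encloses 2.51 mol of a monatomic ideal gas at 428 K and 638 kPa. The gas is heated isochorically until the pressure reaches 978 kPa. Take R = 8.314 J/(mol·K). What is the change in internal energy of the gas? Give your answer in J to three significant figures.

Constant volume ⇒ W = 0, so Q = ΔU = nCᵥΔT with Cᵥ = 3R/2 = 12.47 J/(mol·K).
At constant V, T₂/T₁ = P₂/P₁ ⇒ ΔT = T₁(P₂/P₁ − 1) = 428·(978/638 − 1) = 228.1 K.
ΔU = (2.51)(12.47)(228.1) = 7140 J.

ΔU ≈ 7140 J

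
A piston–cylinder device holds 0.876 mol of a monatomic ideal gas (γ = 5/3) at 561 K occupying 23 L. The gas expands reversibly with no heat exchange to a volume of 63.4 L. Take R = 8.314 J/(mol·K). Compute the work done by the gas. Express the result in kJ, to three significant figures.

Adiabatic: TV^(γ−1) = const with γ = 5/3.
T₂ = T₁ (V₁/V₂)^(γ−1) = 561 × (23/63.4)^0.667 = 561 × 0.5087 = 285.4 K.
W_by = nCᵥ(T₁ − T₂) = (0.876)(12.47)(561 − 285.4) = 3011 J.

W ≈ 3.01 kJ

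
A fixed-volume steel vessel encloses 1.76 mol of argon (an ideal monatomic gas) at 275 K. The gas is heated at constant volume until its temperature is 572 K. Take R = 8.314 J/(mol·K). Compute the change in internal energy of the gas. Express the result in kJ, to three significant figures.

Constant volume ⇒ W = 0, so Q = ΔU = nCᵥΔT with Cᵥ = 3R/2 = 12.47 J/(mol·K).
ΔU = (1.76)(12.47)(572 − 275) = 6519 J.

ΔU ≈ 6.52 kJ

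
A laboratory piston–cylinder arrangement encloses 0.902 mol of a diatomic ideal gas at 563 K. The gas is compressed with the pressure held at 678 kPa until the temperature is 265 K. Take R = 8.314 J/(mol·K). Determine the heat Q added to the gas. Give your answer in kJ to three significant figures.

Isobaric: W = nRΔT = (0.902)(8.314)(-298) = -2235 J.
ΔU = nCᵥΔT with Cᵥ = 5R/2: ΔU = (0.902)(20.79)(-298) = -5587 J.
Q = ΔU + W = -5587 − 2235 = -7822 J.

Q ≈ -7.82 kJ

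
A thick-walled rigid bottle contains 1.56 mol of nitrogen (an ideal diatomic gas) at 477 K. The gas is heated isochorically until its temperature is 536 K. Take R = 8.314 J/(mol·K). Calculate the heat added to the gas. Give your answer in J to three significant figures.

Constant volume ⇒ W = 0, so Q = ΔU = nCᵥΔT with Cᵥ = 5R/2 = 20.79 J/(mol·K).
ΔU = (1.56)(20.79)(536 − 477) = 1913 J.

Q ≈ 1910 J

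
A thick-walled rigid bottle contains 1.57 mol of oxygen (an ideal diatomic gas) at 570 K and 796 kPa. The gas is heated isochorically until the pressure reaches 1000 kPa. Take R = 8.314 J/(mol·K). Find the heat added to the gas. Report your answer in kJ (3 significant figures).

Constant volume ⇒ W = 0, so Q = ΔU = nCᵥΔT with Cᵥ = 5R/2 = 20.79 J/(mol·K).
At constant V, T₂/T₁ = P₂/P₁ ⇒ ΔT = T₁(P₂/P₁ − 1) = 570·(1000/796 − 1) = 146.1 K.
ΔU = (1.57)(20.79)(146.1) = 4767 J.

Q ≈ 4.77 kJ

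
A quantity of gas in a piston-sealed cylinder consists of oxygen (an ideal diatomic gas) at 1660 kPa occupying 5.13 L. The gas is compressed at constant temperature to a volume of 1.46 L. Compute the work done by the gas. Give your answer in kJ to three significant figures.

W ≈ -10.7 kJ

Isothermal: W = nRT ln(V₂/V₁) = P₁V₁ ln(V₂/V₁).
P₁V₁ = (1660 kPa)(5.13 L) = 8516 J.
W = 8516 × ln(1.46/5.13) = 8516 × -1.257
W_by_gas = -10702 J.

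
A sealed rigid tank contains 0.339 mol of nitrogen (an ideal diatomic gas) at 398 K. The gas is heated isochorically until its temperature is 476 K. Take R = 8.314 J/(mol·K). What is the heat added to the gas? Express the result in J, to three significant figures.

Q ≈ 550 J

Constant volume ⇒ W = 0, so Q = ΔU = nCᵥΔT with Cᵥ = 5R/2 = 20.79 J/(mol·K).
ΔU = (0.339)(20.79)(476 − 398) = 549.6 J.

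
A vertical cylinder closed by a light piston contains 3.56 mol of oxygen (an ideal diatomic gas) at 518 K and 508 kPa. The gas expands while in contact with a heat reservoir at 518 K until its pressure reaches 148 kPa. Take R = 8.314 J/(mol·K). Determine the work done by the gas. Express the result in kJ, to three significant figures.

Isothermal process: W = nRT ln(V₂/V₁) = nRT ln(P₁/P₂).
W = (3.56)(8.314)(518) × ln(508/148)
  = 15332 × ln(3.432) = 15332 × 1.233
W_by_gas = 18908 J.

W ≈ 18.9 kJ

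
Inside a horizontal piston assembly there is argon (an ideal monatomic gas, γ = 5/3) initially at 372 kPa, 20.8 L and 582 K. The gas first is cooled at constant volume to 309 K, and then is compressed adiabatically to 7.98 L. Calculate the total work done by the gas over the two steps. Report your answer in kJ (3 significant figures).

W_total ≈ -5.51 kJ

Step 1 (isochoric): W = 0 (constant volume).
After step 1: P = 197.5 kPa (V unchanged).
Step 2 (adiabatic): W = (P₁V₁ − P₂V₂)/(γ−1) = (4108 − 7781)/0.667 = -5509 J.
W_total = 0 − 5509 = -5509 J.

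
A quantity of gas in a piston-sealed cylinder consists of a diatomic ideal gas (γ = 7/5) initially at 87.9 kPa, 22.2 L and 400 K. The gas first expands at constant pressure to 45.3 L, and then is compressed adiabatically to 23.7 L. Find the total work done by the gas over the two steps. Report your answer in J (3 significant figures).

Step 1 (isobaric): W = PΔV = (87.9 kPa)(45.3 − 22.2 L) = 2030 J.
After step 1: P = 87.9 kPa, V = 45.3 L, T = 816.2 K.
Step 2 (adiabatic): W = (P₁V₁ − P₂V₂)/(γ−1) = (3982 − 5160)/0.4 = -2945 J.
W_total = 2030 − 2945 = -914.2 J.

W_total ≈ -914 J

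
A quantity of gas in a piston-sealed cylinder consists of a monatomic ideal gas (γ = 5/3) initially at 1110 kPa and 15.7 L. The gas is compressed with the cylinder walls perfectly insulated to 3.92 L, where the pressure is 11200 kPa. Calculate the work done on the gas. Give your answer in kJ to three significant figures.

W ≈ 39.7 kJ

Adiabatic: W = (P₁V₁ − P₂V₂)/(γ − 1) with γ = 5/3.
P₁V₁ = 17427 J, P₂V₂ = 43904 J.
W = (17427 − 43904) / 0.6667 = -39715 J.
Work on gas = −W_by = 39715 J.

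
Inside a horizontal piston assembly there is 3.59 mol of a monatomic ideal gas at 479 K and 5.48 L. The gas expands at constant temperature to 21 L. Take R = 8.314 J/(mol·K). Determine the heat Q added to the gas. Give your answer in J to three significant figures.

Q ≈ 19200 J

Isothermal ⇒ ΔU = 0, so Q = W = nRT ln(V₂/V₁).
Q = (3.59)(8.314)(479) ln(21/5.48) = 14297 × 1.343 = 19207 J.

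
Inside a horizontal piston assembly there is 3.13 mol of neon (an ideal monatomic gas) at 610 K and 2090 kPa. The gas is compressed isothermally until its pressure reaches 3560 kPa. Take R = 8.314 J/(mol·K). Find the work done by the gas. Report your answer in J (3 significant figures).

W ≈ -8450 J

Isothermal process: W = nRT ln(V₂/V₁) = nRT ln(P₁/P₂).
W = (3.13)(8.314)(610) × ln(2090/3560)
  = 15874 × ln(0.5871) = 15874 × -0.5326
W_by_gas = -8454 J.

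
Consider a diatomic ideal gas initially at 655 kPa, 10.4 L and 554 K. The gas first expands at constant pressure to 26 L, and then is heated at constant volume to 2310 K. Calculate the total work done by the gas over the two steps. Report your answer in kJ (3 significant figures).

W_total ≈ 10.2 kJ

Step 1 (isobaric): W = PΔV = (655 kPa)(26 − 10.4 L) = 10218 J.
Step 2 (isochoric): W = 0 (constant volume).
W_total = 10218 + 0 = 10218 J.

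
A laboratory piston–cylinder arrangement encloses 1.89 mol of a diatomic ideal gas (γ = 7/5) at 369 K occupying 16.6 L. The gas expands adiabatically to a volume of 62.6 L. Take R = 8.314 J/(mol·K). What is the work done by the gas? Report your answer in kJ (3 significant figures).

W ≈ 5.97 kJ

Adiabatic: TV^(γ−1) = const with γ = 7/5.
T₂ = T₁ (V₁/V₂)^(γ−1) = 369 × (16.6/62.6)^0.4 = 369 × 0.588 = 217 K.
W_by = nCᵥ(T₁ − T₂) = (1.89)(20.79)(369 − 217) = 5972 J.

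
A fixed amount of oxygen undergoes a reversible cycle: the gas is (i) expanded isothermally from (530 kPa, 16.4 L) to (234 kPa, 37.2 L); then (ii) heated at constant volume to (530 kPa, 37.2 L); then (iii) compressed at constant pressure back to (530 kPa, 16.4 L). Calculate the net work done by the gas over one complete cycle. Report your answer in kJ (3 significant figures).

W_net ≈ -3.91 kJ

Leg (i): W = PᵢVᵢ ln(V_f/Vᵢ) = (8692) ln(37.2/16.4) = 7119 J.
Leg (ii): W = 0.
Leg (iii): W = PΔV = (530)(16.4 − 37.2) = -11024 J.
W_net = 7119 − 11024 = -3905 J.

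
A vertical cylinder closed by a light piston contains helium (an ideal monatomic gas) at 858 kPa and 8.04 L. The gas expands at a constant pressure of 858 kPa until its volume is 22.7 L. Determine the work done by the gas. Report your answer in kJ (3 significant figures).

W ≈ 12.6 kJ

Isobaric: W = P ΔV.
W = (858 kPa)(22.7 − 8.04 L) = (858)(14.66) = 12578 J.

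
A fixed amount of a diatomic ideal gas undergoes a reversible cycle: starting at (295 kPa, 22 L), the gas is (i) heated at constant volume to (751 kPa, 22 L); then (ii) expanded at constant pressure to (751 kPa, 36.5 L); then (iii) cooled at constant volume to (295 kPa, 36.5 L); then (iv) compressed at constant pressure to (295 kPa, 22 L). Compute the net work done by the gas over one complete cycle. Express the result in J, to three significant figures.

Constant-volume legs do no work.
W(ii) = (751)(36.5 − 22) = 10890 J; W(iv) = (295)(22 − 36.5) = -4278 J.
W_net = 10890 − 4278 = 6612 J (the clockwise enclosed area).

W_net ≈ 6610 J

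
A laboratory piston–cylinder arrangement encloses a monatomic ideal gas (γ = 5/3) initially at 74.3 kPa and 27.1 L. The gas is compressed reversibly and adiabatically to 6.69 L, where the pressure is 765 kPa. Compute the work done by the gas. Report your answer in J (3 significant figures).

Adiabatic: W = (P₁V₁ − P₂V₂)/(γ − 1) with γ = 5/3.
P₁V₁ = 2014 J, P₂V₂ = 5118 J.
W = (2014 − 5118) / 0.6667 = -4656 J.

W ≈ -4660 J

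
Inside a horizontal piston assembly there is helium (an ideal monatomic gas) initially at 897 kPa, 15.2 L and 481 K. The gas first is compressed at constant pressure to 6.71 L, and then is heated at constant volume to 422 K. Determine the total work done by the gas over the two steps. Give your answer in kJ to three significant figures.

W_total ≈ -7.62 kJ

Step 1 (isobaric): W = PΔV = (897 kPa)(6.71 − 15.2 L) = -7616 J.
Step 2 (isochoric): W = 0 (constant volume).
W_total = -7616 + 0 = -7616 J.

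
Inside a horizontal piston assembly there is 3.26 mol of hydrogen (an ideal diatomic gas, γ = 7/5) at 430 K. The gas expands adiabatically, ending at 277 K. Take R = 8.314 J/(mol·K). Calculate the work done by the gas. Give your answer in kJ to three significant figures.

Adiabatic ⇒ Q = 0, so W_by = −ΔU = nCᵥ(T₁ − T₂).
Cᵥ = 5R/2 = 20.79 J/(mol·K).
W = (3.26)(20.79)(430 − 277) = 10367 J.

W ≈ 10.4 kJ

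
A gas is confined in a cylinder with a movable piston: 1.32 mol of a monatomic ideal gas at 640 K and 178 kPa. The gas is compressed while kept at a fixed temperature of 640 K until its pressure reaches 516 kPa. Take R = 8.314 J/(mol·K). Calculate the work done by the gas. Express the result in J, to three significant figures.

Isothermal process: W = nRT ln(V₂/V₁) = nRT ln(P₁/P₂).
W = (1.32)(8.314)(640) × ln(178/516)
  = 7024 × ln(0.345) = 7024 × -1.064
W_by_gas = -7475 J.

W ≈ -7480 J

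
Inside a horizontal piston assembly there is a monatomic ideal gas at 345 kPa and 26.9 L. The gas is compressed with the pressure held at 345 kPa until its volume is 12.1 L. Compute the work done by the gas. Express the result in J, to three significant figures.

Isobaric: W = P ΔV.
W = (345 kPa)(12.1 − 26.9 L) = (345)(-14.8) = -5106 J.

W ≈ -5110 J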